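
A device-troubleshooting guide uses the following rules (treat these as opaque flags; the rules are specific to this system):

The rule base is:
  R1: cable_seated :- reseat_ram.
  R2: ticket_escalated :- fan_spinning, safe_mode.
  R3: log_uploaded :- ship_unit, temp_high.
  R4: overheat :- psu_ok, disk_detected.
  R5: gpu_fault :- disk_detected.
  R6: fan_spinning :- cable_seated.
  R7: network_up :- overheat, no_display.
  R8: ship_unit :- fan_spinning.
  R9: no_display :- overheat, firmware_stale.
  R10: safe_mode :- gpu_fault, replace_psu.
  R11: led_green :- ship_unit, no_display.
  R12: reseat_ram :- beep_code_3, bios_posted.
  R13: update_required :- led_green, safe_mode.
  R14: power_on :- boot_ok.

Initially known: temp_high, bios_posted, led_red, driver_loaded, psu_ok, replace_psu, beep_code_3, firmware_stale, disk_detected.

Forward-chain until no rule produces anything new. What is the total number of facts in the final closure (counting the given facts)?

22

[1] R4 [overheat :- psu_ok, disk_detected.]; R5 [gpu_fault :- disk_detected.]; R12 [reseat_ram :- beep_code_3, bios_posted.]. ⇒ new: overheat, gpu_fault, reseat_ram.
[2] R1 [cable_seated :- reseat_ram.]; R9 [no_display :- overheat, firmware_stale.]; R10 [safe_mode :- gpu_fault, replace_psu.]. ⇒ new: cable_seated, no_display, safe_mode.
[3] R6 [fan_spinning :- cable_seated.]; R7 [network_up :- overheat, no_display.]. ⇒ new: fan_spinning, network_up.
[4] R2 [ticket_escalated :- fan_spinning, safe_mode.]; R8 [ship_unit :- fan_spinning.]. ⇒ new: ticket_escalated, ship_unit.
[5] R3 [log_uploaded :- ship_unit, temp_high.]; R11 [led_green :- ship_unit, no_display.]. ⇒ new: log_uploaded, led_green.
[6] R13 [update_required :- led_green, safe_mode.]. ⇒ new: update_required.
Closure: {beep_code_3, bios_posted, cable_seated, disk_detected, driver_loaded, fan_spinning, firmware_stale, gpu_fault, led_green, led_red, log_uploaded, network_up, no_display, overheat, psu_ok, replace_psu, reseat_ram, safe_mode, ship_unit, temp_high, ticket_escalated, update_required} — 22 facts.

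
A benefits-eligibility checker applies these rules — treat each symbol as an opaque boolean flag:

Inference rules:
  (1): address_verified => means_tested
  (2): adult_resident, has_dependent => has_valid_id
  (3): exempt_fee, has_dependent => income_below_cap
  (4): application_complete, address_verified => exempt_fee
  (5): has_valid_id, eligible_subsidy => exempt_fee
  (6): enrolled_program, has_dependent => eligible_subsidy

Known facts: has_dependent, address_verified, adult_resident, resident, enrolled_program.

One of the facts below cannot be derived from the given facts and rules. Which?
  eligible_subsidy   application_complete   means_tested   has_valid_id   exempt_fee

Round 1 fires (1), (2), (6), giving means_tested, has_valid_id, eligible_subsidy.
Round 2 fires (5), giving exempt_fee.
Round 3 fires (3), giving income_below_cap.
Derived: means_tested (round 1), exempt_fee (round 2), eligible_subsidy (round 1), has_valid_id (round 1). application_complete never appears in any round.

application_complete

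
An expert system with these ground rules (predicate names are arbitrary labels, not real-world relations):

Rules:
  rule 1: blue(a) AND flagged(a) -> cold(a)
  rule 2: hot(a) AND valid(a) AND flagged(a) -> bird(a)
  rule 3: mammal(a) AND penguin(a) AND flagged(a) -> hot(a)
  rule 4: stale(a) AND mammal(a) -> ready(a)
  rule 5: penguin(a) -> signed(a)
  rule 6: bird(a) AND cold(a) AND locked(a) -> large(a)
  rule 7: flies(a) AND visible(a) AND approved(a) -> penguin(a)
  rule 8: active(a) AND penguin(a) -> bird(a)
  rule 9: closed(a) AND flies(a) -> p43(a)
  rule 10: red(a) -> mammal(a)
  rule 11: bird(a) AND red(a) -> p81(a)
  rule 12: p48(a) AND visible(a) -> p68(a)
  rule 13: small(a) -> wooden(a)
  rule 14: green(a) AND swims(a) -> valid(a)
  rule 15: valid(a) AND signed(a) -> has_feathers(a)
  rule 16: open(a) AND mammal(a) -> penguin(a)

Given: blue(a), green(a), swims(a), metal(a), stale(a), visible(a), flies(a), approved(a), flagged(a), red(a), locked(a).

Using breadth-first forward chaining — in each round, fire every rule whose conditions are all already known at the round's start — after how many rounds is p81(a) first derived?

4

Round 1 — rule 1, rule 7, rule 10, rule 14, derive cold(a), penguin(a), mammal(a), valid(a).
Round 2 — rule 3, rule 4, rule 5, derive hot(a), ready(a), signed(a).
Round 3 — rule 2, rule 15, derive bird(a), has_feathers(a).
Round 4 — rule 6, rule 11, derive large(a), p81(a).
p81(a) first appears in round 4.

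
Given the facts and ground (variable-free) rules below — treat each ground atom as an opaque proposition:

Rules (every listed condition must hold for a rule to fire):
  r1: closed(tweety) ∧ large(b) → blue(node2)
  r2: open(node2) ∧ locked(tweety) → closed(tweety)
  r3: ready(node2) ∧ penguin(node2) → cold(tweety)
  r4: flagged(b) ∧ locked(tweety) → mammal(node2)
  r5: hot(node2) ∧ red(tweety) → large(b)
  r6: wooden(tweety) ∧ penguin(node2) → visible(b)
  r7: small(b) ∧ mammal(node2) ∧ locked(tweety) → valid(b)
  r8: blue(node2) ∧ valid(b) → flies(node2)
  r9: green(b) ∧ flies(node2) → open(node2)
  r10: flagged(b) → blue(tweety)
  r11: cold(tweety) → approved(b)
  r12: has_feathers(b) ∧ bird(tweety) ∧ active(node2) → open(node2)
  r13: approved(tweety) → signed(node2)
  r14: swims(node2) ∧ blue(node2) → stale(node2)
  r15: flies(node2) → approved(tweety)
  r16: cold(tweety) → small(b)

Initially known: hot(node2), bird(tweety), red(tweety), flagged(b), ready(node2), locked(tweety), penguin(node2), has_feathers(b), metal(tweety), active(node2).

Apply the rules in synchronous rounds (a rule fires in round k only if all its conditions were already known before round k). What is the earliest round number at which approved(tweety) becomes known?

5

Round 1: r3 [ready(node2) ∧ penguin(node2) → cold(tweety)]; r4 [flagged(b) ∧ locked(tweety) → mammal(node2)]; r5 [hot(node2) ∧ red(tweety) → large(b)]; r10 [flagged(b) → blue(tweety)]; r12 [has_feathers(b) ∧ bird(tweety) ∧ active(node2) → open(node2)]. Adds cold(tweety), mammal(node2), large(b), blue(tweety), open(node2).
Round 2: r2 [open(node2) ∧ locked(tweety) → closed(tweety)]; r11 [cold(tweety) → approved(b)]; r16 [cold(tweety) → small(b)]. Adds closed(tweety), approved(b), small(b).
Round 3: r1 [closed(tweety) ∧ large(b) → blue(node2)]; r7 [small(b) ∧ mammal(node2) ∧ locked(tweety) → valid(b)]. Adds blue(node2), valid(b).
Round 4: r8 [blue(node2) ∧ valid(b) → flies(node2)]. Adds flies(node2).
Round 5: r15 [flies(node2) → approved(tweety)]. Adds approved(tweety).
approved(tweety) first appears in round 5.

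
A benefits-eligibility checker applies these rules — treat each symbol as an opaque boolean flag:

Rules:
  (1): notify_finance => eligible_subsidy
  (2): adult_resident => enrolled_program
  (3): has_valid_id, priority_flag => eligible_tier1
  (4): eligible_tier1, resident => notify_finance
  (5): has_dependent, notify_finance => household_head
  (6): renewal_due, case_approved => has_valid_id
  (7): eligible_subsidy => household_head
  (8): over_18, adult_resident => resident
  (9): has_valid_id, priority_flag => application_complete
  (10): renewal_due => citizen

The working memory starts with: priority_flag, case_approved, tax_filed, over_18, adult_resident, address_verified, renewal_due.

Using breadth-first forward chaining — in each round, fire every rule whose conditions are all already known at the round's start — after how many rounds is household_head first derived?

5

Round 1 — (2), (6), (8), (10), derive enrolled_program, has_valid_id, resident, citizen.
Round 2 — (3), (9), derive eligible_tier1, application_complete.
Round 3 — (4), derive notify_finance.
Round 4 — (1), derive eligible_subsidy.
Round 5 — (7), derive household_head.
household_head first appears in round 5.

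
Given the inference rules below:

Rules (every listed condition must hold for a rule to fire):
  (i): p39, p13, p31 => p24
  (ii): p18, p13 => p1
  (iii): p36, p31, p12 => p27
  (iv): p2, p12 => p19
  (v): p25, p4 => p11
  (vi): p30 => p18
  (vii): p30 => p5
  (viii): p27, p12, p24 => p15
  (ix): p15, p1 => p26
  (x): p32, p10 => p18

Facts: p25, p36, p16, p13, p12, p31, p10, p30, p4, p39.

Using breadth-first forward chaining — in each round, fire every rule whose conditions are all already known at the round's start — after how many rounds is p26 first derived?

Round 1: (i) [p39, p13, p31 => p24]; (iii) [p36, p31, p12 => p27]; (v) [p25, p4 => p11]; (vi) [p30 => p18]; (vii) [p30 => p5]. New: p24, p27, p11, p18, p5.
Round 2: (ii) [p18, p13 => p1]; (viii) [p27, p12, p24 => p15]. New: p1, p15.
Round 3: (ix) [p15, p1 => p26]. New: p26.
p26 first appears in round 3.

3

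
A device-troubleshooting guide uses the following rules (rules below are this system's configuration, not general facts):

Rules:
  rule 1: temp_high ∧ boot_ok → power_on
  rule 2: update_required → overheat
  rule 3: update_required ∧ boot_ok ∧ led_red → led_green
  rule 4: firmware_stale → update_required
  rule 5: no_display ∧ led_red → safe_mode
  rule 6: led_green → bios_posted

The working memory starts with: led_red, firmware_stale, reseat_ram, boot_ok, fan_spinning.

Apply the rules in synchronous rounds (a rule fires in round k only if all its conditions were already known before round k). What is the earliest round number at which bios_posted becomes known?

3

Round 1: rule 4 [firmware_stale → update_required]. New: update_required.
Round 2: rule 2 [update_required → overheat]; rule 3 [update_required ∧ boot_ok ∧ led_red → led_green]. New: overheat, led_green.
Round 3: rule 6 [led_green → bios_posted]. New: bios_posted.
bios_posted first appears in round 3.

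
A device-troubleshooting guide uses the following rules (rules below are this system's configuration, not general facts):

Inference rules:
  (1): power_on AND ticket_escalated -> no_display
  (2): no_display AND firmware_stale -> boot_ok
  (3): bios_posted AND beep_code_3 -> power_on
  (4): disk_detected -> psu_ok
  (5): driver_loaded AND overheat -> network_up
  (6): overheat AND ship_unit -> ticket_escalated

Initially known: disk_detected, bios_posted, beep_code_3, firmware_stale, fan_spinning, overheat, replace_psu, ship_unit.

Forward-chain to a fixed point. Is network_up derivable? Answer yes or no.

Round 1: (3) [bios_posted AND beep_code_3 -> power_on]; (4) [disk_detected -> psu_ok]; (6) [overheat AND ship_unit -> ticket_escalated]. New: power_on, psu_ok, ticket_escalated.
Round 2: (1) [power_on AND ticket_escalated -> no_display]. New: no_display.
Round 3: (2) [no_display AND firmware_stale -> boot_ok]. New: boot_ok.
Fixed point reached. network_up is concluded only by (5); (5) needs driver_loaded (never derived).

no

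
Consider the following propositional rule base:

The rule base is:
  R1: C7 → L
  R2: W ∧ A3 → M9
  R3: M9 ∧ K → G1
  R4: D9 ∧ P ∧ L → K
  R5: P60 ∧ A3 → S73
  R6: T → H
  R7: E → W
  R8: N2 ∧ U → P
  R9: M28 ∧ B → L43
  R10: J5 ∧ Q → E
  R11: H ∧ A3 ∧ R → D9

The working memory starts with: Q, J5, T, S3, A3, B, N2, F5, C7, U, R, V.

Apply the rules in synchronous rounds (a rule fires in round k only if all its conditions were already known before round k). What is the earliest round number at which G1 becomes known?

4

Round 1: R1 [C7 → L]; R6 [T → H]; R8 [N2 ∧ U → P]; R10 [J5 ∧ Q → E]. New: L, H, P, E.
Round 2: R7 [E → W]; R11 [H ∧ A3 ∧ R → D9]. New: W, D9.
Round 3: R2 [W ∧ A3 → M9]; R4 [D9 ∧ P ∧ L → K]. New: M9, K.
Round 4: R3 [M9 ∧ K → G1]. New: G1.
G1 first appears in round 4.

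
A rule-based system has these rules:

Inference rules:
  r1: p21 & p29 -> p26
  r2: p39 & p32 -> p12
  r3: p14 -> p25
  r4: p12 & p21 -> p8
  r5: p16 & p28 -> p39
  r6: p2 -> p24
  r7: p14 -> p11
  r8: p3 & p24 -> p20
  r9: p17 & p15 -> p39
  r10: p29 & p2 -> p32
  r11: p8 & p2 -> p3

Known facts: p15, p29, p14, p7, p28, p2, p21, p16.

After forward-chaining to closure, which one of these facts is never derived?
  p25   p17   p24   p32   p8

Round 1 — r1, r3, r5, r6, r7, r10, derive p26, p25, p39, p24, p11, p32.
Round 2 — r2, derive p12.
Round 3 — r4, derive p8.
Round 4 — r11, derive p3.
Round 5 — r8, derive p20.
Derived: p8 (round 3), p25 (round 1), p32 (round 1), p24 (round 1). p17 never appears in any round.

p17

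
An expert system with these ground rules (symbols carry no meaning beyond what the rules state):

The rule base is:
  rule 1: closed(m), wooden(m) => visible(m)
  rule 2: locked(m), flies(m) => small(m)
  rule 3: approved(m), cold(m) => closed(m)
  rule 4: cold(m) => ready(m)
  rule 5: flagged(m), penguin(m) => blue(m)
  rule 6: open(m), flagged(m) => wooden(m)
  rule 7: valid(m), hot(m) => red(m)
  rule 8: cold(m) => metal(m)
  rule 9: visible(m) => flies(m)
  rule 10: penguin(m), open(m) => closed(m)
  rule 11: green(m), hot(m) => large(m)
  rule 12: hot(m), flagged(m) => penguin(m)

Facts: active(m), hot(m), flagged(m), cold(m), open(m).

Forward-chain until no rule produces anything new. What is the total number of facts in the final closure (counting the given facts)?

13

Round 1 — rule 4, rule 6, rule 8, rule 12, derive ready(m), wooden(m), metal(m), penguin(m).
Round 2 — rule 5, rule 10, derive blue(m), closed(m).
Round 3 — rule 1, derive visible(m).
Round 4 — rule 9, derive flies(m).
Closure: {active(m), blue(m), closed(m), cold(m), flagged(m), flies(m), hot(m), metal(m), open(m), penguin(m), ready(m), visible(m), wooden(m)} — 13 facts.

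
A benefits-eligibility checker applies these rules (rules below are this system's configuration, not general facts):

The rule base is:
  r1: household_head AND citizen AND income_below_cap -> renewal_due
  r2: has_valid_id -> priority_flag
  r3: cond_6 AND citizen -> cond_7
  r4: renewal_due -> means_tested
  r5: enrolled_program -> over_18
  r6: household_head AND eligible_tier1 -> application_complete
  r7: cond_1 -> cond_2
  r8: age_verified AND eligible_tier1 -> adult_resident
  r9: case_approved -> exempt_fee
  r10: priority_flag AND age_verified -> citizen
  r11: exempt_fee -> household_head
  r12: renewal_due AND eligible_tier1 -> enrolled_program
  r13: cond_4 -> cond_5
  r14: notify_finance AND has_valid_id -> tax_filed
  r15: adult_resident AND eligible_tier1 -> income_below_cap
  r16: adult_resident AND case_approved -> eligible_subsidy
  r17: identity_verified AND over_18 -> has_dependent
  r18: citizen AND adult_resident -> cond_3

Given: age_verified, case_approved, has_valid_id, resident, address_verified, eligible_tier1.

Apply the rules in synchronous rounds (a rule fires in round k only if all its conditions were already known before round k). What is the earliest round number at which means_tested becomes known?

Round 1 fires r2, r8, r9, giving priority_flag, adult_resident, exempt_fee.
Round 2 fires r10, r11, r15, r16, giving citizen, household_head, income_below_cap, eligible_subsidy.
Round 3 fires r1, r6, r18, giving renewal_due, application_complete, cond_3.
Round 4 fires r4, r12, giving means_tested, enrolled_program.
means_tested first appears in round 4.

4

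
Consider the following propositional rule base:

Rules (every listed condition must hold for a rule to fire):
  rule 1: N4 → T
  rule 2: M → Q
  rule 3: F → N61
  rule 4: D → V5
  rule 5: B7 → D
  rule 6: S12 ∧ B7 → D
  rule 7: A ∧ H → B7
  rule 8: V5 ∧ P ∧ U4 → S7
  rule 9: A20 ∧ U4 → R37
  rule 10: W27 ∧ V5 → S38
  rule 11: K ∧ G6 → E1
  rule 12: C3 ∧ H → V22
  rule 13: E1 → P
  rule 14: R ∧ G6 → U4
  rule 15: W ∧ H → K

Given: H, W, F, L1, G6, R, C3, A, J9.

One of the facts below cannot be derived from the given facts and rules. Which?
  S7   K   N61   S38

Round 1: rule 3 [F → N61]; rule 7 [A ∧ H → B7]; rule 12 [C3 ∧ H → V22]; rule 14 [R ∧ G6 → U4]; rule 15 [W ∧ H → K]. New: N61, B7, V22, U4, K.
Round 2: rule 5 [B7 → D]; rule 11 [K ∧ G6 → E1]. New: D, E1.
Round 3: rule 4 [D → V5]; rule 13 [E1 → P]. New: V5, P.
Round 4: rule 8 [V5 ∧ P ∧ U4 → S7]. New: S7.
Derived: N61 (round 1), K (round 1), S7 (round 4). S38 never appears in any round.

S38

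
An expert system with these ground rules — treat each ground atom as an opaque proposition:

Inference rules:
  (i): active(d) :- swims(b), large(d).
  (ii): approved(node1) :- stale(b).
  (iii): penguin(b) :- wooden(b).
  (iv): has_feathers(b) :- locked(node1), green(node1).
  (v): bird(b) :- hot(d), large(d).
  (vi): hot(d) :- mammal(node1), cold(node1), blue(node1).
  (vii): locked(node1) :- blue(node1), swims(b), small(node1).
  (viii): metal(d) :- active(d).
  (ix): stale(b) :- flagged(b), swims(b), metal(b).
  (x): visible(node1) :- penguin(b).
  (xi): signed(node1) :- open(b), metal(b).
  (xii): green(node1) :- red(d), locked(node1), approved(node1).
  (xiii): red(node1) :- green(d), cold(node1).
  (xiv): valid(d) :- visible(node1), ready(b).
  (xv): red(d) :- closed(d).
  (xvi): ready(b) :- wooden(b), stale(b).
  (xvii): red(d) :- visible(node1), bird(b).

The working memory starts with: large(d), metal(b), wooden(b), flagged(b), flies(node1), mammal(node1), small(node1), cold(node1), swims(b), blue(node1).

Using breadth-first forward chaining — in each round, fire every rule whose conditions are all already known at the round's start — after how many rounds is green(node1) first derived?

[1] (i) [active(d) :- swims(b), large(d).]; (iii) [penguin(b) :- wooden(b).]; (vi) [hot(d) :- mammal(node1), cold(node1), blue(node1).]; (vii) [locked(node1) :- blue(node1), swims(b), small(node1).]; (ix) [stale(b) :- flagged(b), swims(b), metal(b).]. ⇒ new: active(d), penguin(b), hot(d), locked(node1), stale(b).
[2] (ii) [approved(node1) :- stale(b).]; (v) [bird(b) :- hot(d), large(d).]; (viii) [metal(d) :- active(d).]; (x) [visible(node1) :- penguin(b).]; (xvi) [ready(b) :- wooden(b), stale(b).]. ⇒ new: approved(node1), bird(b), metal(d), visible(node1), ready(b).
[3] (xiv) [valid(d) :- visible(node1), ready(b).]; (xvii) [red(d) :- visible(node1), bird(b).]. ⇒ new: valid(d), red(d).
[4] (xii) [green(node1) :- red(d), locked(node1), approved(node1).]. ⇒ new: green(node1).
green(node1) first appears in round 4.

4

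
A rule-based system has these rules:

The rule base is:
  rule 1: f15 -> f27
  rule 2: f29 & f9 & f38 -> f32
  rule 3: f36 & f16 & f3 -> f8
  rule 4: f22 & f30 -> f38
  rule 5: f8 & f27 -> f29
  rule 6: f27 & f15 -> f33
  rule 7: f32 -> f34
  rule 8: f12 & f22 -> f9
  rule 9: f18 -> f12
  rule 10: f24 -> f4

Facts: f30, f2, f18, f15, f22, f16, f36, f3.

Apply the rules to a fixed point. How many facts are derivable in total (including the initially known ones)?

Round 1 — rule 1, rule 3, rule 4, rule 9, derive f27, f8, f38, f12.
Round 2 — rule 5, rule 6, rule 8, derive f29, f33, f9.
Round 3 — rule 2, derive f32.
Round 4 — rule 7, derive f34.
Closure: {f12, f15, f16, f18, f2, f22, f27, f29, f3, f30, f32, f33, f34, f36, f38, f8, f9} — 17 facts.

17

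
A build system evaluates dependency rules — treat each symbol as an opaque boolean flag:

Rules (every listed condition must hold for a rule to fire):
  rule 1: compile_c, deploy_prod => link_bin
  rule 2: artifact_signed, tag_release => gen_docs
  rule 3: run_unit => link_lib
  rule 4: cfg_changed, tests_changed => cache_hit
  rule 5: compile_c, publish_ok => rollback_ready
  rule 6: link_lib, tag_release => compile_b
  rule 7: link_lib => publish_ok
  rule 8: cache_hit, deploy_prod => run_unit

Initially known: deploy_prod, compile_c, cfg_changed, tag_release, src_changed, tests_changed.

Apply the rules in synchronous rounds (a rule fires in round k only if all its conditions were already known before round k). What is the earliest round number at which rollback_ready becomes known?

5

Round 1: rule 1 [compile_c, deploy_prod => link_bin]; rule 4 [cfg_changed, tests_changed => cache_hit]. New: link_bin, cache_hit.
Round 2: rule 8 [cache_hit, deploy_prod => run_unit]. New: run_unit.
Round 3: rule 3 [run_unit => link_lib]. New: link_lib.
Round 4: rule 6 [link_lib, tag_release => compile_b]; rule 7 [link_lib => publish_ok]. New: compile_b, publish_ok.
Round 5: rule 5 [compile_c, publish_ok => rollback_ready]. New: rollback_ready.
rollback_ready first appears in round 5.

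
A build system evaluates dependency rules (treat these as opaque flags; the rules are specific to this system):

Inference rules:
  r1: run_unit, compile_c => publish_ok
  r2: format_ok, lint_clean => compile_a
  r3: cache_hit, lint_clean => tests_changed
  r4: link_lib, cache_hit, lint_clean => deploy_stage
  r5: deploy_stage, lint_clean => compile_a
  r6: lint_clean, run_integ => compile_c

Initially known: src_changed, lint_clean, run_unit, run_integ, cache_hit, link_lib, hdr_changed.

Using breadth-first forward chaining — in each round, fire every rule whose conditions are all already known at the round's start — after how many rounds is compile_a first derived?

Round 1 — r3, r4, r6, derive tests_changed, deploy_stage, compile_c.
Round 2 — r1, r5, derive publish_ok, compile_a.
compile_a first appears in round 2.

2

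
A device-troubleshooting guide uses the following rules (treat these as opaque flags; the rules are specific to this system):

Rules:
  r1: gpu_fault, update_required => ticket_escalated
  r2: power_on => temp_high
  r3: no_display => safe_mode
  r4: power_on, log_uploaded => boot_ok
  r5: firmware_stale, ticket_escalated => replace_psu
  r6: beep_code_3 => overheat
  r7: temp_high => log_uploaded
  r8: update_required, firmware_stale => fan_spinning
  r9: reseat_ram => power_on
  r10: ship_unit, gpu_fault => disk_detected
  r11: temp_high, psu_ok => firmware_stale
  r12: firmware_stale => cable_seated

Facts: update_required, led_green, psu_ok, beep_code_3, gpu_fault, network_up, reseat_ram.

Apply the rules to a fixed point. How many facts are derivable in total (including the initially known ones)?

17

Round 1 — r1, r6, r9, derive ticket_escalated, overheat, power_on.
Round 2 — r2, derive temp_high.
Round 3 — r7, r11, derive log_uploaded, firmware_stale.
Round 4 — r4, r5, r8, r12, derive boot_ok, replace_psu, fan_spinning, cable_seated.
Closure: {beep_code_3, boot_ok, cable_seated, fan_spinning, firmware_stale, gpu_fault, led_green, log_uploaded, network_up, overheat, power_on, psu_ok, replace_psu, reseat_ram, temp_high, ticket_escalated, update_required} — 17 facts.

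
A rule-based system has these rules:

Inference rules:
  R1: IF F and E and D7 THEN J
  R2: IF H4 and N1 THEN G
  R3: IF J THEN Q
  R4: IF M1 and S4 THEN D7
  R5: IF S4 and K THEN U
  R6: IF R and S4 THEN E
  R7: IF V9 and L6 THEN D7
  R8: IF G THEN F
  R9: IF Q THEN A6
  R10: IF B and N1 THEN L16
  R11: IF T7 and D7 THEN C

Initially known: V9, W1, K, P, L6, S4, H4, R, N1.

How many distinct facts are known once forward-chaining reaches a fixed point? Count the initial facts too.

Round 1: R2 [IF H4 and N1 THEN G]; R5 [IF S4 and K THEN U]; R6 [IF R and S4 THEN E]; R7 [IF V9 and L6 THEN D7]. New: G, U, E, D7.
Round 2: R8 [IF G THEN F]. New: F.
Round 3: R1 [IF F and E and D7 THEN J]. New: J.
Round 4: R3 [IF J THEN Q]. New: Q.
Round 5: R9 [IF Q THEN A6]. New: A6.
Closure: {A6, D7, E, F, G, H4, J, K, L6, N1, P, Q, R, S4, U, V9, W1} — 17 facts.

17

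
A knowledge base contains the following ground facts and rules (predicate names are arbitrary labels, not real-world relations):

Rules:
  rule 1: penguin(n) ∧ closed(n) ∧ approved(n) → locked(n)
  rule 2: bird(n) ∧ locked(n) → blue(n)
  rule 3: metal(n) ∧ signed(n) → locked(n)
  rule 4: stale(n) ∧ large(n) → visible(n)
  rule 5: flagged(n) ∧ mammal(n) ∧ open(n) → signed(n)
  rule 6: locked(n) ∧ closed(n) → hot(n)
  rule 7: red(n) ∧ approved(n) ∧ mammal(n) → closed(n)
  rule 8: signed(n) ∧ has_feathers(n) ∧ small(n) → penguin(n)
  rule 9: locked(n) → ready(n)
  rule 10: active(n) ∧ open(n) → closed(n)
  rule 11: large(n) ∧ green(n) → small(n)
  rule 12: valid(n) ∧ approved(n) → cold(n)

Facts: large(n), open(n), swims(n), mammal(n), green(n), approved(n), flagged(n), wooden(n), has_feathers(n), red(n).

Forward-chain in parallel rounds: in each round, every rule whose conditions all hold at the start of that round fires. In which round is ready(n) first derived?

Round 1 fires rule 5, rule 7, rule 11, giving signed(n), closed(n), small(n).
Round 2 fires rule 8, giving penguin(n).
Round 3 fires rule 1, giving locked(n).
Round 4 fires rule 6, rule 9, giving hot(n), ready(n).
ready(n) first appears in round 4.

4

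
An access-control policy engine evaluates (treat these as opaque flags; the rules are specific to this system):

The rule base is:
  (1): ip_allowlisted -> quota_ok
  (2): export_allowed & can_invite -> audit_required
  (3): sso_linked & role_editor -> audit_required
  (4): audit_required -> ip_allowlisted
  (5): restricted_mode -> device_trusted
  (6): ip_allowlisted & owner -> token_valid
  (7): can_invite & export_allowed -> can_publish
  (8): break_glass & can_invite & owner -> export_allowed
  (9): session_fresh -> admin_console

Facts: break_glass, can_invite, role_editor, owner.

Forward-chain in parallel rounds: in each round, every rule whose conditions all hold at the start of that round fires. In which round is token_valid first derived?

Round 1: (8) [break_glass & can_invite & owner -> export_allowed]. Adds export_allowed.
Round 2: (2) [export_allowed & can_invite -> audit_required]; (7) [can_invite & export_allowed -> can_publish]. Adds audit_required, can_publish.
Round 3: (4) [audit_required -> ip_allowlisted]. Adds ip_allowlisted.
Round 4: (1) [ip_allowlisted -> quota_ok]; (6) [ip_allowlisted & owner -> token_valid]. Adds quota_ok, token_valid.
token_valid first appears in round 4.

4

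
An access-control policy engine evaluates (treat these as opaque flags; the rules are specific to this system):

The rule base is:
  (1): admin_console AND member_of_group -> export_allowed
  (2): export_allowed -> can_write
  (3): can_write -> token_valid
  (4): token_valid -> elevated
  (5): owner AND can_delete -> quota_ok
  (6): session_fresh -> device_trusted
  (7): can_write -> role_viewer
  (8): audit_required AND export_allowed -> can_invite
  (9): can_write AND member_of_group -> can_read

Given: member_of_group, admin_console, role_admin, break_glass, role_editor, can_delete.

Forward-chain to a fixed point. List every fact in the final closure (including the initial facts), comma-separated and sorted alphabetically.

Round 1: (1) [admin_console AND member_of_group -> export_allowed]. New: export_allowed.
Round 2: (2) [export_allowed -> can_write]. New: can_write.
Round 3: (3) [can_write -> token_valid]; (7) [can_write -> role_viewer]; (9) [can_write AND member_of_group -> can_read]. New: token_valid, role_viewer, can_read.
Round 4: (4) [token_valid -> elevated]. New: elevated.

admin_console, break_glass, can_delete, can_read, can_write, elevated, export_allowed, member_of_group, role_admin, role_editor, role_viewer, token_valid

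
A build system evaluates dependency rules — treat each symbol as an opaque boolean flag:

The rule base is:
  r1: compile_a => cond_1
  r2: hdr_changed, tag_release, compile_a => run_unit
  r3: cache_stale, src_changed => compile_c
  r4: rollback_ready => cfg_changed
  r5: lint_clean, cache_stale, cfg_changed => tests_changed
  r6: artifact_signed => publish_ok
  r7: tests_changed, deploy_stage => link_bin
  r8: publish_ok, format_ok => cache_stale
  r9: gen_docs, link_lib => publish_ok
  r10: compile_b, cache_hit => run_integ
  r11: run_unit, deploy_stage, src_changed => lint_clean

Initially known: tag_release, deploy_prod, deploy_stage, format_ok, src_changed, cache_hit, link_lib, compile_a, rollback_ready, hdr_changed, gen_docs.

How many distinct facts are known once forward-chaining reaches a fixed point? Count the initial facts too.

20

Round 1 — r1, r2, r4, r9, derive cond_1, run_unit, cfg_changed, publish_ok.
Round 2 — r8, r11, derive cache_stale, lint_clean.
Round 3 — r3, r5, derive compile_c, tests_changed.
Round 4 — r7, derive link_bin.
Closure: {cache_hit, cache_stale, cfg_changed, compile_a, compile_c, cond_1, deploy_prod, deploy_stage, format_ok, gen_docs, hdr_changed, link_bin, link_lib, lint_clean, publish_ok, rollback_ready, run_unit, src_changed, tag_release, tests_changed} — 20 facts.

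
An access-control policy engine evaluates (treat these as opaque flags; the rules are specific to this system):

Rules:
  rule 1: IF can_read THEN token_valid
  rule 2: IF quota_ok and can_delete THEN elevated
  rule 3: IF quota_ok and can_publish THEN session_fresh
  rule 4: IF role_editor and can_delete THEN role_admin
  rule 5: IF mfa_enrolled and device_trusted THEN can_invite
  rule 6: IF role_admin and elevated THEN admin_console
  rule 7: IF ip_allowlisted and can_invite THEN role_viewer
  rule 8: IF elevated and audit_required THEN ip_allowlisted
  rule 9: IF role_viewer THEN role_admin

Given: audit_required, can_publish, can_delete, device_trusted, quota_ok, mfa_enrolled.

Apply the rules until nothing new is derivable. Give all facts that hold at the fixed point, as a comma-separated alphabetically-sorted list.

Round 1: rule 2 [IF quota_ok and can_delete THEN elevated]; rule 3 [IF quota_ok and can_publish THEN session_fresh]; rule 5 [IF mfa_enrolled and device_trusted THEN can_invite]. Adds elevated, session_fresh, can_invite.
Round 2: rule 8 [IF elevated and audit_required THEN ip_allowlisted]. Adds ip_allowlisted.
Round 3: rule 7 [IF ip_allowlisted and can_invite THEN role_viewer]. Adds role_viewer.
Round 4: rule 9 [IF role_viewer THEN role_admin]. Adds role_admin.
Round 5: rule 6 [IF role_admin and elevated THEN admin_console]. Adds admin_console.

admin_console, audit_required, can_delete, can_invite, can_publish, device_trusted, elevated, ip_allowlisted, mfa_enrolled, quota_ok, role_admin, role_viewer, session_fresh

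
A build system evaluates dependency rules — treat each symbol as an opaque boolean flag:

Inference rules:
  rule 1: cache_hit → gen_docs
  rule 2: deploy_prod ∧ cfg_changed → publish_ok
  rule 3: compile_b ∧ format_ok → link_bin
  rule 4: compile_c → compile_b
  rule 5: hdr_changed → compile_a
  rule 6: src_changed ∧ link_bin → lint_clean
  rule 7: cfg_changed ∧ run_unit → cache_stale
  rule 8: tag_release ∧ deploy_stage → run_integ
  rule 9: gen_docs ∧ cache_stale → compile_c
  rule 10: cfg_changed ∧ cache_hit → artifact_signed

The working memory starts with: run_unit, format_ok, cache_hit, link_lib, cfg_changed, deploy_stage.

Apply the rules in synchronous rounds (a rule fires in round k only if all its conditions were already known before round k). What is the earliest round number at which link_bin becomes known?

Round 1: rule 1 [cache_hit → gen_docs]; rule 7 [cfg_changed ∧ run_unit → cache_stale]; rule 10 [cfg_changed ∧ cache_hit → artifact_signed]. New: gen_docs, cache_stale, artifact_signed.
Round 2: rule 9 [gen_docs ∧ cache_stale → compile_c]. New: compile_c.
Round 3: rule 4 [compile_c → compile_b]. New: compile_b.
Round 4: rule 3 [compile_b ∧ format_ok → link_bin]. New: link_bin.
link_bin first appears in round 4.

4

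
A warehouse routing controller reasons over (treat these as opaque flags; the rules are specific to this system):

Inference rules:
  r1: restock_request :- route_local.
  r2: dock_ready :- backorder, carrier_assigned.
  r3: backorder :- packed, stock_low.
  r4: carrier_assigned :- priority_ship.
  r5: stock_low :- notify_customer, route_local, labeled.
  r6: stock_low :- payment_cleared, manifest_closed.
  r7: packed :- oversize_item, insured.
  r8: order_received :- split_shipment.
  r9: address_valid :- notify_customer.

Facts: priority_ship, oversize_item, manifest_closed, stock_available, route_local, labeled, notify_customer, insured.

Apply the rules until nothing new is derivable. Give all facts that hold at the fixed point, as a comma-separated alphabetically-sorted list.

Round 1 — r1, r4, r5, r7, r9, derive restock_request, carrier_assigned, stock_low, packed, address_valid.
Round 2 — r3, derive backorder.
Round 3 — r2, derive dock_ready.

address_valid, backorder, carrier_assigned, dock_ready, insured, labeled, manifest_closed, notify_customer, oversize_item, packed, priority_ship, restock_request, route_local, stock_available, stock_low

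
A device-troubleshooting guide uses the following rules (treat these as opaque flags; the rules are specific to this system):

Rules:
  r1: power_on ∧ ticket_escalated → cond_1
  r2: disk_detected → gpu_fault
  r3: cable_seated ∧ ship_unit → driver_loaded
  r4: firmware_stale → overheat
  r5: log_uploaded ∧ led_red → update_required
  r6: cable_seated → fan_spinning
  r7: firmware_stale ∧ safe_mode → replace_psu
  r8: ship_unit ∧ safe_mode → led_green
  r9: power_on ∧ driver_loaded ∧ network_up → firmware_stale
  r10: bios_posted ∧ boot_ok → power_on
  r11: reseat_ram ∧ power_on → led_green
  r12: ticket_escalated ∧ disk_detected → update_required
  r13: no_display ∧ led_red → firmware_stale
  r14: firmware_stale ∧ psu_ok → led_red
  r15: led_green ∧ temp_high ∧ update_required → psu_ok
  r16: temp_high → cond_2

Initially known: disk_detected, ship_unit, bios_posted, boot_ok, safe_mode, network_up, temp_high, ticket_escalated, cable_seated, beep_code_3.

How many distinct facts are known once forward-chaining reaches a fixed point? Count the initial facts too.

Round 1 — r2, r3, r6, r8, r10, r12, r16, derive gpu_fault, driver_loaded, fan_spinning, led_green, power_on, update_required, cond_2.
Round 2 — r1, r9, r15, derive cond_1, firmware_stale, psu_ok.
Round 3 — r4, r7, r14, derive overheat, replace_psu, led_red.
Closure: {beep_code_3, bios_posted, boot_ok, cable_seated, cond_1, cond_2, disk_detected, driver_loaded, fan_spinning, firmware_stale, gpu_fault, led_green, led_red, network_up, overheat, power_on, psu_ok, replace_psu, safe_mode, ship_unit, temp_high, ticket_escalated, update_required} — 23 facts.

23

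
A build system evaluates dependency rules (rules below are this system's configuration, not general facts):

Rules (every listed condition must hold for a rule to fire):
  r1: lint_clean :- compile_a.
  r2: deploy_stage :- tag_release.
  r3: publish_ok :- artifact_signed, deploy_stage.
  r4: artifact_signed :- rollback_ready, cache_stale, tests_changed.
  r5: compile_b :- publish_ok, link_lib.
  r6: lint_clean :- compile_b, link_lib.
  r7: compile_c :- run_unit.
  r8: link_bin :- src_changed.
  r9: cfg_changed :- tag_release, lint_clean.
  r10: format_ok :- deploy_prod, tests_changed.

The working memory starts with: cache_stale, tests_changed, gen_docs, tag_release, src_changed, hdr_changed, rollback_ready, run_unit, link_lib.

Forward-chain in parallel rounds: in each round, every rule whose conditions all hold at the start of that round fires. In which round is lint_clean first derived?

Round 1 — r2, r4, r7, r8, derive deploy_stage, artifact_signed, compile_c, link_bin.
Round 2 — r3, derive publish_ok.
Round 3 — r5, derive compile_b.
Round 4 — r6, derive lint_clean.
lint_clean first appears in round 4.

4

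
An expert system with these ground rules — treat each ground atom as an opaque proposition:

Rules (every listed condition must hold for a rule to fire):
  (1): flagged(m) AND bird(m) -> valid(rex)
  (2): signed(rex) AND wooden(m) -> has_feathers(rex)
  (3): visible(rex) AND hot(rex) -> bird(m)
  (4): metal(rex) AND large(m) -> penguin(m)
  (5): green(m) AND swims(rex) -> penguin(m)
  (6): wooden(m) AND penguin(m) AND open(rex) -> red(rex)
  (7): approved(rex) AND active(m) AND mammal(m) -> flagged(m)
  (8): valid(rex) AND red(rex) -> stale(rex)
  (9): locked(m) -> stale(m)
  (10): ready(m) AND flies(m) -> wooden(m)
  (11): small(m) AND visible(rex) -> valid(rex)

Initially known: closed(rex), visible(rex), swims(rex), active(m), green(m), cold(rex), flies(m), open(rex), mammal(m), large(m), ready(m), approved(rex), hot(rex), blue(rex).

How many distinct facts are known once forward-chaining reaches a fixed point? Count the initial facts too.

21

Round 1: (3) [visible(rex) AND hot(rex) -> bird(m)]; (5) [green(m) AND swims(rex) -> penguin(m)]; (7) [approved(rex) AND active(m) AND mammal(m) -> flagged(m)]; (10) [ready(m) AND flies(m) -> wooden(m)]. Adds bird(m), penguin(m), flagged(m), wooden(m).
Round 2: (1) [flagged(m) AND bird(m) -> valid(rex)]; (6) [wooden(m) AND penguin(m) AND open(rex) -> red(rex)]. Adds valid(rex), red(rex).
Round 3: (8) [valid(rex) AND red(rex) -> stale(rex)]. Adds stale(rex).
Closure: {active(m), approved(rex), bird(m), blue(rex), closed(rex), cold(rex), flagged(m), flies(m), green(m), hot(rex), large(m), mammal(m), open(rex), penguin(m), ready(m), red(rex), stale(rex), swims(rex), valid(rex), visible(rex), wooden(m)} — 21 facts.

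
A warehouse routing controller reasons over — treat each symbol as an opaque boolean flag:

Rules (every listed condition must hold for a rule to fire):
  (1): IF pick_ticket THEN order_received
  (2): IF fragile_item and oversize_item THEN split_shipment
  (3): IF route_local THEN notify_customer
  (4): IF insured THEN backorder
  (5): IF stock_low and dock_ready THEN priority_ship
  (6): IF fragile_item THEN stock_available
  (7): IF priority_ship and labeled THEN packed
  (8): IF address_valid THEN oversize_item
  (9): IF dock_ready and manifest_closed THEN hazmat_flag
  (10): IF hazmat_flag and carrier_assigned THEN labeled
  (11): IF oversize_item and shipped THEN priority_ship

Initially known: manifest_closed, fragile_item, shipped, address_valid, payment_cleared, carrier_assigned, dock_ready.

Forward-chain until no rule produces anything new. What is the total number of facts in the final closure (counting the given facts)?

14

Round 1: (6) [IF fragile_item THEN stock_available]; (8) [IF address_valid THEN oversize_item]; (9) [IF dock_ready and manifest_closed THEN hazmat_flag]. New: stock_available, oversize_item, hazmat_flag.
Round 2: (2) [IF fragile_item and oversize_item THEN split_shipment]; (10) [IF hazmat_flag and carrier_assigned THEN labeled]; (11) [IF oversize_item and shipped THEN priority_ship]. New: split_shipment, labeled, priority_ship.
Round 3: (7) [IF priority_ship and labeled THEN packed]. New: packed.
Closure: {address_valid, carrier_assigned, dock_ready, fragile_item, hazmat_flag, labeled, manifest_closed, oversize_item, packed, payment_cleared, priority_ship, shipped, split_shipment, stock_available} — 14 facts.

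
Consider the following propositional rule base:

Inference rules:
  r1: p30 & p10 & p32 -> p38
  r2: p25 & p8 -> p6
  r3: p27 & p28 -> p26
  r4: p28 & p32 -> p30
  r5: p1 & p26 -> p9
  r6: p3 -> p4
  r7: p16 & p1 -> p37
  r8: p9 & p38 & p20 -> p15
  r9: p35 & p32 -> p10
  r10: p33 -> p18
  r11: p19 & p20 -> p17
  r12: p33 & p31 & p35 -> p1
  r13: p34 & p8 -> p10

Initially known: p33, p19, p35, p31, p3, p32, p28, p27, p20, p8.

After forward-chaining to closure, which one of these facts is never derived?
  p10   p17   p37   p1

Round 1 — r3, r4, r6, r9, r10, r11, r12, derive p26, p30, p4, p10, p18, p17, p1.
Round 2 — r1, r5, derive p38, p9.
Round 3 — r8, derive p15.
Derived: p1 (round 1), p10 (round 1), p17 (round 1). p37 never appears in any round.

p37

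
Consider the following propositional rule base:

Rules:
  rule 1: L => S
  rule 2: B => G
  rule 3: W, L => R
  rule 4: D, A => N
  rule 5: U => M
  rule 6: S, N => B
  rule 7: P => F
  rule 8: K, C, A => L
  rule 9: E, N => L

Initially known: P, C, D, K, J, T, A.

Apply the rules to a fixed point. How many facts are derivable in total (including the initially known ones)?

13

[1] rule 4 [D, A => N]; rule 7 [P => F]; rule 8 [K, C, A => L]. ⇒ new: N, F, L.
[2] rule 1 [L => S]. ⇒ new: S.
[3] rule 6 [S, N => B]. ⇒ new: B.
[4] rule 2 [B => G]. ⇒ new: G.
Closure: {A, B, C, D, F, G, J, K, L, N, P, S, T} — 13 facts.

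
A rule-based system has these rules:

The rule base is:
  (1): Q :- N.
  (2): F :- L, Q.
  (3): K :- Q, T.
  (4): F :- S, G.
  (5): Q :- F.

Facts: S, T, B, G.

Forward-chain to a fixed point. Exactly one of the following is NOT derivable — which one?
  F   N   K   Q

N

Round 1 fires (4), giving F.
Round 2 fires (5), giving Q.
Round 3 fires (3), giving K.
Derived: F (round 1), K (round 3), Q (round 2). N never appears in any round.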